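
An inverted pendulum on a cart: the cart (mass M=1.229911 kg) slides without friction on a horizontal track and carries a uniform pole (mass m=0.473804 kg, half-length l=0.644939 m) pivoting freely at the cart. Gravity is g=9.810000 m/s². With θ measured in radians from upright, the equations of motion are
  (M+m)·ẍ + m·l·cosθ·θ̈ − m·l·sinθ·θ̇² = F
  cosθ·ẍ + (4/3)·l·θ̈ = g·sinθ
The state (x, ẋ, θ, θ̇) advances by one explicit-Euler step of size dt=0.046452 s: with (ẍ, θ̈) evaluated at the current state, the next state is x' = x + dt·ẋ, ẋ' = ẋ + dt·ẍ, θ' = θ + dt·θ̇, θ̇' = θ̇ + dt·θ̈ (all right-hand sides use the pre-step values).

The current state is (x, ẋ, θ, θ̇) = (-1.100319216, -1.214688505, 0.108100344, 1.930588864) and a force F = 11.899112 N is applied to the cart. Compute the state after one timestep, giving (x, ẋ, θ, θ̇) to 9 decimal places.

sinθ=0.107889929, cosθ=0.994162845
temp = (F + m·l·θ̇²·sinθ)/(M+m) = (11.899112 + 0.122879055)/1.703715 = 7.056339268
θ̈ = (g·sinθ − cosθ·temp)/(l·(4/3 − m·cos²θ/(M+m))) = -8.725939448
ẍ = temp − m·l·θ̈·cosθ/(M+m) = 8.612269570
Euler: x'=-1.100319216+0.046452·-1.214688505=-1.156743926, ẋ'=-1.214688505+0.046452·8.612269570=-0.814631359
       θ'=0.108100344+0.046452·1.930588864=0.197780058, θ̇'=1.930588864+0.046452·-8.725939448=1.525251525

(-1.156743926, -0.814631359, 0.197780058, 1.525251525)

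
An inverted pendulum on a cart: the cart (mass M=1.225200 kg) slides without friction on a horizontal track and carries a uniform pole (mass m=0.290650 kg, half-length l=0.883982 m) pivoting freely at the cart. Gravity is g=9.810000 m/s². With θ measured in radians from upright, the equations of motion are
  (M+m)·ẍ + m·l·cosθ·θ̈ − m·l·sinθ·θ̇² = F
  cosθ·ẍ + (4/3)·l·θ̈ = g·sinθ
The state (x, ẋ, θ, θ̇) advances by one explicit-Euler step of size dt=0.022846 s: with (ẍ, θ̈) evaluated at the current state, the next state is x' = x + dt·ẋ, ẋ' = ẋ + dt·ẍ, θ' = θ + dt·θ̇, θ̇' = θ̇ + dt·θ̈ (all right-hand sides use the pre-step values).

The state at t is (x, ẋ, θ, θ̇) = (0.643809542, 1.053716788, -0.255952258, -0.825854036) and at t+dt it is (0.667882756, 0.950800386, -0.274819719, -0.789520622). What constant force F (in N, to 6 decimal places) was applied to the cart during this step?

ẍ = (ẋ'−ẋ)/dt = (0.950800386−1.053716788)/0.022846 = -4.504789
θ̈ = (θ̇'−θ̇)/dt = (-0.789520622−-0.825854036)/0.022846 = 1.590362
sinθ=-0.253167, cosθ=0.967423
F = (M+m)·ẍ + m·l·cosθ·θ̈ − m·l·sinθ·θ̇² = -6.828584 + 0.395299 − -0.044364 = -6.388921

F = -6.388921 N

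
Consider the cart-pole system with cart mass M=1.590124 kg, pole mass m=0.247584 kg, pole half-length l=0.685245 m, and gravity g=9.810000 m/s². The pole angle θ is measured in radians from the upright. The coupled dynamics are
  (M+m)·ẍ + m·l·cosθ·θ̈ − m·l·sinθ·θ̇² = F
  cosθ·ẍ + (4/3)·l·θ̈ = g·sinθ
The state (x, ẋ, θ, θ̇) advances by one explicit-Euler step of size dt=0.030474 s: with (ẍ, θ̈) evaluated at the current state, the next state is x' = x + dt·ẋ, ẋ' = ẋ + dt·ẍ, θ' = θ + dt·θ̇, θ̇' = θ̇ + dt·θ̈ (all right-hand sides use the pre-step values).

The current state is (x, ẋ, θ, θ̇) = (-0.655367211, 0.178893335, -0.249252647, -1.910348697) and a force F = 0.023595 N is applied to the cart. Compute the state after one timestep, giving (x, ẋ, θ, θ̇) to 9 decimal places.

sinθ=-0.246679771, cosθ=0.969097049
temp = (F + m·l·θ̇²·sinθ)/(M+m) = (0.023595 + -0.152731030)/1.837708 = -0.070270157
θ̈ = (g·sinθ − cosθ·temp)/(l·(4/3 − m·cos²θ/(M+m))) = -2.843951513
ẍ = temp − m·l·θ̈·cosθ/(M+m) = 0.184167509
Euler: x'=-0.655367211+0.030474·0.178893335=-0.649915616, ẋ'=0.178893335+0.030474·0.184167509=0.184505656
       θ'=-0.249252647+0.030474·-1.910348697=-0.307468613, θ̇'=-1.910348697+0.030474·-2.843951513=-1.997015275

(-0.649915616, 0.184505656, -0.307468613, -1.997015275)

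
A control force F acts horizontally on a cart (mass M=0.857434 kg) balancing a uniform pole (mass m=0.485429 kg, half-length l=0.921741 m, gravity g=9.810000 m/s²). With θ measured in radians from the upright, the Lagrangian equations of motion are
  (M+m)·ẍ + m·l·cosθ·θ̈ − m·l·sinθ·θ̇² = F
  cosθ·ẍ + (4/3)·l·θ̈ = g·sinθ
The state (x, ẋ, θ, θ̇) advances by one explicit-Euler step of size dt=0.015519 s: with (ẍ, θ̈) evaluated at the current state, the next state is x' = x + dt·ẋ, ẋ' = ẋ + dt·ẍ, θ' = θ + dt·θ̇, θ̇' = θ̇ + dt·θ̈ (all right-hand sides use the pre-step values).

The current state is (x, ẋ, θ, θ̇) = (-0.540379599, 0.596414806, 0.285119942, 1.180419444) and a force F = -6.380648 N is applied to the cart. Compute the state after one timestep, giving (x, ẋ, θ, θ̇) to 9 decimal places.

(-0.531123838, 0.485992935, 0.303438871, 1.301482656)

sinθ=0.281272553, cosθ=0.959627923
temp = (F + m·l·θ̇²·sinθ)/(M+m) = (-6.380648 + 0.175361676)/1.342863 = -4.620937746
θ̈ = (g·sinθ − cosθ·temp)/(l·(4/3 − m·cos²θ/(M+m))) = 7.800967329
ẍ = temp − m·l·θ̈·cosθ/(M+m) = -7.115269706
Euler: x'=-0.540379599+0.015519·0.596414806=-0.531123838, ẋ'=0.596414806+0.015519·-7.115269706=0.485992935
       θ'=0.285119942+0.015519·1.180419444=0.303438871, θ̇'=1.180419444+0.015519·7.800967329=1.301482656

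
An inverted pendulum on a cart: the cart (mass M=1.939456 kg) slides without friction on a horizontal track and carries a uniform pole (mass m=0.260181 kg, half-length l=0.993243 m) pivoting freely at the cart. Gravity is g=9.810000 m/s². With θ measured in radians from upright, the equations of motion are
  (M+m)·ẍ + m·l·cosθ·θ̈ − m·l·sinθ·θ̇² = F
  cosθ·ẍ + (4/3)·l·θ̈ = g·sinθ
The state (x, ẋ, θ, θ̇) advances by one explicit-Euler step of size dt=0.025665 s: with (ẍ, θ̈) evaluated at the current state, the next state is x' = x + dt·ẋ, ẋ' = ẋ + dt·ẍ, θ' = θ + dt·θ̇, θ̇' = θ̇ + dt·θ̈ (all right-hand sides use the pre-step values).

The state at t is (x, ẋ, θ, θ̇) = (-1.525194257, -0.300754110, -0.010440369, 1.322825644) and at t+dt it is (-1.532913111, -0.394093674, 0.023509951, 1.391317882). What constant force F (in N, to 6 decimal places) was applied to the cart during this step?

F = -7.305396 N

ẍ = (ẋ'−ẋ)/dt = (-0.394093674−-0.300754110)/0.025665 = -3.636843
θ̈ = (θ̇'−θ̇)/dt = (1.391317882−1.322825644)/0.025665 = 2.668702
sinθ=-0.010440, cosθ=0.999945
F = (M+m)·ẍ + m·l·cosθ·θ̈ − m·l·sinθ·θ̇² = -7.999733 + 0.689616 − -0.004721 = -7.305396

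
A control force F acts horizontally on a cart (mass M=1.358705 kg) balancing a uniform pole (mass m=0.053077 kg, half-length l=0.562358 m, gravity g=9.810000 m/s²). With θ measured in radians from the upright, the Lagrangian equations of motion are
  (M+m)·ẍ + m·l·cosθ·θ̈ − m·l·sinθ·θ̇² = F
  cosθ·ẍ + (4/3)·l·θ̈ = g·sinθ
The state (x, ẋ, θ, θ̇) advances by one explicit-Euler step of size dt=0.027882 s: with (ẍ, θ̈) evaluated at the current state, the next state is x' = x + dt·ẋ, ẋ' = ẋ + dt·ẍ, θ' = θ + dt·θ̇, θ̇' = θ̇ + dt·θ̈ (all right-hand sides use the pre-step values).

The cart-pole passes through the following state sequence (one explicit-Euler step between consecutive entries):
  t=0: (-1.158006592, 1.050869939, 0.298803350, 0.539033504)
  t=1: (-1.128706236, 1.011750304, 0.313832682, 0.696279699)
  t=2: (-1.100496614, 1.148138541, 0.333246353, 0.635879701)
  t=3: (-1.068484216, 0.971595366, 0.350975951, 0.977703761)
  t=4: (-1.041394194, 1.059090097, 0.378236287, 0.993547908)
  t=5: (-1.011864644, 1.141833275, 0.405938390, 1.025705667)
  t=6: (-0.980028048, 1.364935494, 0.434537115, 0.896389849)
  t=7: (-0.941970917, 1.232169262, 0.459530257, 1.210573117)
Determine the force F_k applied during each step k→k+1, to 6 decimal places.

step 0→1:
  ẍ = (ẋ'−ẋ)/dt = (1.011750304−1.050869939)/0.027882 = -1.403043
  θ̈ = (θ̇'−θ̇)/dt = (0.696279699−0.539033504)/0.027882 = 5.639703
  sinθ=0.294377, cosθ=0.955689
  F = (M+m)·ẍ + m·l·cosθ·θ̈ − m·l·sinθ·θ̇² = -1.980790 + 0.160876 − 0.002553 = -1.822467
step 1→2:
  ẍ = (ẋ'−ẋ)/dt = (1.148138541−1.011750304)/0.027882 = 4.891623
  θ̈ = (θ̇'−θ̇)/dt = (0.635879701−0.696279699)/0.027882 = -2.166272
  sinθ=0.308706, cosθ=0.951157
  F = (M+m)·ẍ + m·l·cosθ·θ̈ − m·l·sinθ·θ̇² = 6.905906 + -0.061501 − 0.004467 = 6.839937
step 2→3:
  ẍ = (ẋ'−ẋ)/dt = (0.971595366−1.148138541)/0.027882 = -6.331797
  θ̈ = (θ̇'−θ̇)/dt = (0.977703761−0.635879701)/0.027882 = 12.259668
  sinθ=0.327113, cosθ=0.944985
  F = (M+m)·ẍ + m·l·cosθ·θ̈ − m·l·sinθ·θ̇² = -8.939118 + 0.345798 − 0.003948 = -8.597267
step 3→4:
  ẍ = (ẋ'−ẋ)/dt = (1.059090097−0.971595366)/0.027882 = 3.138036
  θ̈ = (θ̇'−θ̇)/dt = (0.993547908−0.977703761)/0.027882 = 0.568257
  sinθ=0.343814, cosθ=0.939038
  F = (M+m)·ẍ + m·l·cosθ·θ̈ − m·l·sinθ·θ̇² = 4.430223 + 0.015927 − 0.009810 = 4.436341
step 4→5:
  ẍ = (ẋ'−ẋ)/dt = (1.141833275−1.059090097)/0.027882 = 2.967620
  θ̈ = (θ̇'−θ̇)/dt = (1.025705667−0.993547908)/0.027882 = 1.153352
  sinθ=0.369282, cosθ=0.929317
  F = (M+m)·ẍ + m·l·cosθ·θ̈ − m·l·sinθ·θ̇² = 4.189632 + 0.031992 − 0.010881 = 4.210744
step 5→6:
  ẍ = (ẋ'−ẋ)/dt = (1.364935494−1.141833275)/0.027882 = 8.001658
  θ̈ = (θ̇'−θ̇)/dt = (0.896389849−1.025705667)/0.027882 = -4.637968
  sinθ=0.394881, cosθ=0.918732
  F = (M+m)·ẍ + m·l·cosθ·θ̈ − m·l·sinθ·θ̇² = 11.296596 + -0.127185 − 0.012400 = 11.157011
step 6→7:
  ẍ = (ẋ'−ẋ)/dt = (1.232169262−1.364935494)/0.027882 = -4.761718
  θ̈ = (θ̇'−θ̇)/dt = (1.210573117−0.896389849)/0.027882 = 11.268319
  sinθ=0.420991, cosθ=0.907065
  F = (M+m)·ẍ + m·l·cosθ·θ̈ − m·l·sinθ·θ̇² = -6.722508 + 0.305082 − 0.010097 = -6.427523

F_0 = -1.822467 N
F_1 = 6.839937 N
F_2 = -8.597267 N
F_3 = 4.436341 N
F_4 = 4.210744 N
F_5 = 11.157011 N
F_6 = -6.427523 N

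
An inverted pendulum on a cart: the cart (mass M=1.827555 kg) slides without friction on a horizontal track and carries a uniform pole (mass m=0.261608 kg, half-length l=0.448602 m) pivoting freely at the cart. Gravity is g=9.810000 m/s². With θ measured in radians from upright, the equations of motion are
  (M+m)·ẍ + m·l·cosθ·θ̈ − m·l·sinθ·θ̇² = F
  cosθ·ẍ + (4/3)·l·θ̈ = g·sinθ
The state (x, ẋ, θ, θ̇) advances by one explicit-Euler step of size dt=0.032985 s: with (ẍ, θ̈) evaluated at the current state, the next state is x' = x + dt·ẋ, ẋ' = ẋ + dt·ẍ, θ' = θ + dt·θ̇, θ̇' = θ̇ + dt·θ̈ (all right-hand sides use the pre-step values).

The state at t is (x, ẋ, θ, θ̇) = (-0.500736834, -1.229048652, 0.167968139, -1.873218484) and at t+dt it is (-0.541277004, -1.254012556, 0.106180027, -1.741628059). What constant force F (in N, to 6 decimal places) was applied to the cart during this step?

ẍ = (ẋ'−ẋ)/dt = (-1.254012556−-1.229048652)/0.032985 = -0.756826
θ̈ = (θ̇'−θ̇)/dt = (-1.741628059−-1.873218484)/0.032985 = 3.989402
sinθ=0.167179, cosθ=0.985926
F = (M+m)·ẍ + m·l·cosθ·θ̈ − m·l·sinθ·θ̇² = -1.581133 + 0.461599 − 0.068845 = -1.188379

F = -1.188379 N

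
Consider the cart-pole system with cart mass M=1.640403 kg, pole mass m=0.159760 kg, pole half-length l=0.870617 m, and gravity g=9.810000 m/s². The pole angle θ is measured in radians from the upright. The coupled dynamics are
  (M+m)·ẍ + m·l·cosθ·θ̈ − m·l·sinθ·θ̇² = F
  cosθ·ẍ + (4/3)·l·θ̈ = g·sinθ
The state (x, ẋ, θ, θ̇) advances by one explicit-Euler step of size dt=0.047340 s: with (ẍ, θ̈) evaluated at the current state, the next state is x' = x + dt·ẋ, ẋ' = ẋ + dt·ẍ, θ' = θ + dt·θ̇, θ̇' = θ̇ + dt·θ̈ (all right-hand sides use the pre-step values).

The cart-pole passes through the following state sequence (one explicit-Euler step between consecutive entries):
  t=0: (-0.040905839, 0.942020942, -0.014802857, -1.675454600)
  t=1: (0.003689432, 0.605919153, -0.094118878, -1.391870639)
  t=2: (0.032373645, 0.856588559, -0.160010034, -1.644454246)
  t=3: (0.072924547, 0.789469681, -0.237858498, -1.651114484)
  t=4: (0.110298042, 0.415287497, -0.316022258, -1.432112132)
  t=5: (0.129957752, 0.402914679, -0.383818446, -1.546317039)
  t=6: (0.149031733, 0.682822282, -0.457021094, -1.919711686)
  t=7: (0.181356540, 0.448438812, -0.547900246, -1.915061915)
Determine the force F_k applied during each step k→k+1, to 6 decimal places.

step 0→1:
  ẍ = (ẋ'−ẋ)/dt = (0.605919153−0.942020942)/0.047340 = -7.099742
  θ̈ = (θ̇'−θ̇)/dt = (-1.391870639−-1.675454600)/0.047340 = 5.990367
  sinθ=-0.014802, cosθ=0.999890
  F = (M+m)·ẍ + m·l·cosθ·θ̈ − m·l·sinθ·θ̇² = -12.780693 + 0.833107 − -0.005779 = -11.941806
step 1→2:
  ẍ = (ẋ'−ẋ)/dt = (0.856588559−0.605919153)/0.047340 = 5.295087
  θ̈ = (θ̇'−θ̇)/dt = (-1.644454246−-1.391870639)/0.047340 = -5.335522
  sinθ=-0.093980, cosθ=0.995574
  F = (M+m)·ẍ + m·l·cosθ·θ̈ − m·l·sinθ·θ̇² = 9.532019 + -0.738832 − -0.025324 = 8.818511
step 2→3:
  ẍ = (ẋ'−ẋ)/dt = (0.789469681−0.856588559)/0.047340 = -1.417805
  θ̈ = (θ̇'−θ̇)/dt = (-1.651114484−-1.644454246)/0.047340 = -0.140689
  sinθ=-0.159328, cosθ=0.987226
  F = (M+m)·ẍ + m·l·cosθ·θ̈ − m·l·sinθ·θ̇² = -2.552280 + -0.019318 − -0.059928 = -2.511670
step 3→4:
  ẍ = (ẋ'−ẋ)/dt = (0.415287497−0.789469681)/0.047340 = -7.904144
  θ̈ = (θ̇'−θ̇)/dt = (-1.432112132−-1.651114484)/0.047340 = 4.626159
  sinθ=-0.235622, cosθ=0.971845
  F = (M+m)·ẍ + m·l·cosθ·θ̈ − m·l·sinθ·θ̇² = -14.228748 + 0.625335 − -0.089344 = -13.514069
step 4→5:
  ẍ = (ẋ'−ẋ)/dt = (0.402914679−0.415287497)/0.047340 = -0.261361
  θ̈ = (θ̇'−θ̇)/dt = (-1.546317039−-1.432112132)/0.047340 = -2.412440
  sinθ=-0.310788, cosθ=0.950479
  F = (M+m)·ẍ + m·l·cosθ·θ̈ − m·l·sinθ·θ̇² = -0.470492 + -0.318929 − -0.088657 = -0.700764
step 5→6:
  ẍ = (ẋ'−ẋ)/dt = (0.682822282−0.402914679)/0.047340 = 5.912708
  θ̈ = (θ̇'−θ̇)/dt = (-1.919711686−-1.546317039)/0.047340 = -7.887508
  sinθ=-0.374464, cosθ=0.927242
  F = (M+m)·ẍ + m·l·cosθ·θ̈ − m·l·sinθ·θ̇² = 10.643838 + -1.017250 − -0.124538 = 9.751126
step 6→7:
  ẍ = (ẋ'−ẋ)/dt = (0.448438812−0.682822282)/0.047340 = -4.951066
  θ̈ = (θ̇'−θ̇)/dt = (-1.915061915−-1.919711686)/0.047340 = 0.098221
  sinθ=-0.441277, cosθ=0.897371
  F = (M+m)·ẍ + m·l·cosθ·θ̈ − m·l·sinθ·θ̇² = -8.912726 + 0.012259 − -0.226193 = -8.674274

F_0 = -11.941806 N
F_1 = 8.818511 N
F_2 = -2.511670 N
F_3 = -13.514069 N
F_4 = -0.700764 N
F_5 = 9.751126 N
F_6 = -8.674274 N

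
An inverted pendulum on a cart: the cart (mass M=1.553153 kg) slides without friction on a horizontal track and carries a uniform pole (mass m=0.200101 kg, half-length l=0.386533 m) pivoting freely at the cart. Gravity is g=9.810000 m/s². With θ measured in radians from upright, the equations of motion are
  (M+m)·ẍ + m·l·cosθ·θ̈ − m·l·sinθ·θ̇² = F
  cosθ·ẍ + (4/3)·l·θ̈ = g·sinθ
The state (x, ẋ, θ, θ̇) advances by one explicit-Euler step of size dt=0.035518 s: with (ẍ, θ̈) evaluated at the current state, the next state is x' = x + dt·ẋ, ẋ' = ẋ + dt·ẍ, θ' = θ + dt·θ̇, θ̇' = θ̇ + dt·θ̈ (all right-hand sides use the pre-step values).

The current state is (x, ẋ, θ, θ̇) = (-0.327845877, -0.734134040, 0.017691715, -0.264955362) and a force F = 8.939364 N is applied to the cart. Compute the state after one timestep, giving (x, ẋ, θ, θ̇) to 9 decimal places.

(-0.353920850, -0.536665330, 0.008281030, -0.636088829)

sinθ=0.017690792, cosθ=0.999843506
temp = (F + m·l·θ̇²·sinθ)/(M+m) = (8.939364 + 0.000096057)/1.753254 = 5.098782069
θ̈ = (g·sinθ − cosθ·temp)/(l·(4/3 − m·cos²θ/(M+m))) = -10.449165690
ẍ = temp − m·l·θ̈·cosθ/(M+m) = 5.559679878
Euler: x'=-0.327845877+0.035518·-0.734134040=-0.353920850, ẋ'=-0.734134040+0.035518·5.559679878=-0.536665330
       θ'=0.017691715+0.035518·-0.264955362=0.008281030, θ̇'=-0.264955362+0.035518·-10.449165690=-0.636088829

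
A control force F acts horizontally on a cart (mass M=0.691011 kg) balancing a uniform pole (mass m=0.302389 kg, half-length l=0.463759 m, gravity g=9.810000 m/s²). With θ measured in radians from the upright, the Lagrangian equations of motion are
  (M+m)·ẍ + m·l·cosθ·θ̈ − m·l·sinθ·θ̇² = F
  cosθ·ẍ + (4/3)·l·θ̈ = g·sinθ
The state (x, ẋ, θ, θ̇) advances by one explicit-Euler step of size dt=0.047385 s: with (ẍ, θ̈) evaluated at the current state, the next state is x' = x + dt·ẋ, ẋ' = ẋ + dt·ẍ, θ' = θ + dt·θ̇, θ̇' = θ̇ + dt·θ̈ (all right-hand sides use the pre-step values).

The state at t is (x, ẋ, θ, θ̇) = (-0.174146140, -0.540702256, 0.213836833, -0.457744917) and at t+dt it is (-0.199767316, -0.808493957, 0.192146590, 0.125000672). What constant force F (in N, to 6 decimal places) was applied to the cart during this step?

F = -3.934987 N

ẍ = (ẋ'−ẋ)/dt = (-0.808493957−-0.540702256)/0.047385 = -5.651402
θ̈ = (θ̇'−θ̇)/dt = (0.125000672−-0.457744917)/0.047385 = 12.298103
sinθ=0.212211, cosθ=0.977224
F = (M+m)·ẍ + m·l·cosθ·θ̈ − m·l·sinθ·θ̇² = -5.614103 + 1.685352 − 0.006236 = -3.934987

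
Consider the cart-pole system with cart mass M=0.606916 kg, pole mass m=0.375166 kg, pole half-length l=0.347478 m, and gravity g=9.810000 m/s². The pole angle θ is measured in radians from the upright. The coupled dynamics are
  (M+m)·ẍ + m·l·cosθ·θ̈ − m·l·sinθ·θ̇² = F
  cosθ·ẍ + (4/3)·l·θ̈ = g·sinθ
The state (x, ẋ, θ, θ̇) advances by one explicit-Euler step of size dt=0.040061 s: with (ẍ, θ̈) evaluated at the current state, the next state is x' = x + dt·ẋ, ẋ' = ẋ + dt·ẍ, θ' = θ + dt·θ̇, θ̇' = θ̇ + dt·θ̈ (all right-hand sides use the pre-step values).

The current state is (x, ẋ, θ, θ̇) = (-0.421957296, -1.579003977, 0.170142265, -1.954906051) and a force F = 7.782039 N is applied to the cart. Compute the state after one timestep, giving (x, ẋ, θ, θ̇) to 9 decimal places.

(-0.485213774, -1.160419002, 0.091826774, -2.701710305)

sinθ=0.169322562, cosθ=0.985560688
temp = (F + m·l·θ̇²·sinθ)/(M+m) = (7.782039 + 0.084356276)/0.982082 = 8.009916968
θ̈ = (g·sinθ − cosθ·temp)/(l·(4/3 − m·cos²θ/(M+m))) = -18.641677800
ẍ = temp − m·l·θ̈·cosθ/(M+m) = 10.448690115
Euler: x'=-0.421957296+0.040061·-1.579003977=-0.485213774, ẋ'=-1.579003977+0.040061·10.448690115=-1.160419002
       θ'=0.170142265+0.040061·-1.954906051=0.091826774, θ̇'=-1.954906051+0.040061·-18.641677800=-2.701710305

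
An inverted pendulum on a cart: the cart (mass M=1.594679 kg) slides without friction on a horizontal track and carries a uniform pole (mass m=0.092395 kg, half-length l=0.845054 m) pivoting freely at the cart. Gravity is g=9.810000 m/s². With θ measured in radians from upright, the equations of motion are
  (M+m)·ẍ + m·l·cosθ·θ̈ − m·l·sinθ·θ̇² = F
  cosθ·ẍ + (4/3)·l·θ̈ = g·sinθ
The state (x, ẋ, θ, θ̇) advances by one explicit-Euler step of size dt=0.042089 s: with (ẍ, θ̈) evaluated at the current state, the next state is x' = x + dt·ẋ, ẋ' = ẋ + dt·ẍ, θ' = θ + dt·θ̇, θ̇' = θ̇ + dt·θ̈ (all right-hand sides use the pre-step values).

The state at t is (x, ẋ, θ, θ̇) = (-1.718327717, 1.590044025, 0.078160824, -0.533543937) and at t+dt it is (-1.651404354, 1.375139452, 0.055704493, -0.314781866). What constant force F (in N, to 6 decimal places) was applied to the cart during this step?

ẍ = (ẋ'−ẋ)/dt = (1.375139452−1.590044025)/0.042089 = -5.105956
θ̈ = (θ̇'−θ̇)/dt = (-0.314781866−-0.533543937)/0.042089 = 5.197607
sinθ=0.078081, cosθ=0.996947
F = (M+m)·ẍ + m·l·cosθ·θ̈ − m·l·sinθ·θ̇² = -8.614125 + 0.404584 − 0.001735 = -8.211277

F = -8.211277 N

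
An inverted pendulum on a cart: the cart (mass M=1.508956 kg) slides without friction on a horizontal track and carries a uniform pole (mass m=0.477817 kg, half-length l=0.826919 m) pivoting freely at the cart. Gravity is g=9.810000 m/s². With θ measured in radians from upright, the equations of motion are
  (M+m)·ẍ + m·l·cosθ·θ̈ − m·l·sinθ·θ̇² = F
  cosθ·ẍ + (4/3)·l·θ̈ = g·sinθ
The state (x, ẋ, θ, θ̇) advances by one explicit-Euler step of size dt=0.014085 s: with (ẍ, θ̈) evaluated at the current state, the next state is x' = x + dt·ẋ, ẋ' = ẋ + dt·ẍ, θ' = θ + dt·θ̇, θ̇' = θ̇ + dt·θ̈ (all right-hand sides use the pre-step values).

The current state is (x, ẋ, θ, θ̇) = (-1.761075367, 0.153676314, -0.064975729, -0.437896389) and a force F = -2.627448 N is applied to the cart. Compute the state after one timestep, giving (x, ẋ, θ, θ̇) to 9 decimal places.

(-1.758910836, 0.132897037, -0.071143500, -0.427226845)

sinθ=-0.064930019, cosθ=0.997889820
temp = (F + m·l·θ̇²·sinθ)/(M+m) = (-2.627448 + -0.004919408)/1.986773 = -1.324946236
θ̈ = (g·sinθ − cosθ·temp)/(l·(4/3 − m·cos²θ/(M+m))) = 0.757511101
ẍ = temp − m·l·θ̈·cosθ/(M+m) = -1.475277016
Euler: x'=-1.761075367+0.014085·0.153676314=-1.758910836, ẋ'=0.153676314+0.014085·-1.475277016=0.132897037
       θ'=-0.064975729+0.014085·-0.437896389=-0.071143500, θ̇'=-0.437896389+0.014085·0.757511101=-0.427226845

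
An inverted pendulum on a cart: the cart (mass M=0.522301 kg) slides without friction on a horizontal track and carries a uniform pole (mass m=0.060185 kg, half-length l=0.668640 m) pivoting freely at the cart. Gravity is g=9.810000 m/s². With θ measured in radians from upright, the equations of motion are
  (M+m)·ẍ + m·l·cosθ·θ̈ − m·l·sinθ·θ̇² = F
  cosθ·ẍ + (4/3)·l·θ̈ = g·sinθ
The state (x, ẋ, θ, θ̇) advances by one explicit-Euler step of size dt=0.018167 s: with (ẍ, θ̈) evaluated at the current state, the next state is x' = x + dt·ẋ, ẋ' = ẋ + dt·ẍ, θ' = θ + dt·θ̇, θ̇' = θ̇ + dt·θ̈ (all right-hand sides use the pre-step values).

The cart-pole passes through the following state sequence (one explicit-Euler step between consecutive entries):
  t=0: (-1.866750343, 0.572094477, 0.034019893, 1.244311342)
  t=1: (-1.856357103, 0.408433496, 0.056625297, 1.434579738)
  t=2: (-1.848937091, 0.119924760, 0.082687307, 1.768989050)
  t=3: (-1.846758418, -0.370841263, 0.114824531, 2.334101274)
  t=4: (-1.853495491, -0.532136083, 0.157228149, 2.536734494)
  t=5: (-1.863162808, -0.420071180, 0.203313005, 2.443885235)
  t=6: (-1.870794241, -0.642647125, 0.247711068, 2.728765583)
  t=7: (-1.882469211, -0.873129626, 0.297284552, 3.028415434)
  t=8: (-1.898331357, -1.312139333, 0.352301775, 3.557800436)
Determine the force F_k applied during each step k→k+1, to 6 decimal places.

F_0 = -4.828335 N
F_1 = -8.515533 N
F_2 = -14.498249 N
F_3 = -4.750791 N
F_4 = 3.349438 N
F_5 = -6.566905 N
F_6 = -6.819898 N
F_7 = -13.062804 N

step 0→1:
  ẍ = (ẋ'−ẋ)/dt = (0.408433496−0.572094477)/0.018167 = -9.008696
  θ̈ = (θ̇'−θ̇)/dt = (1.434579738−1.244311342)/0.018167 = 10.473298
  sinθ=0.034013, cosθ=0.999421
  F = (M+m)·ẍ + m·l·cosθ·θ̈ − m·l·sinθ·θ̇² = -5.247439 + 0.421224 − 0.002119 = -4.828335
step 1→2:
  ẍ = (ẋ'−ẋ)/dt = (0.119924760−0.408433496)/0.018167 = -15.880923
  θ̈ = (θ̇'−θ̇)/dt = (1.768989050−1.434579738)/0.018167 = 18.407514
  sinθ=0.056595, cosθ=0.998397
  F = (M+m)·ẍ + m·l·cosθ·θ̈ − m·l·sinθ·θ̇² = -9.250416 + 0.739570 − 0.004687 = -8.515533
step 2→3:
  ẍ = (ẋ'−ẋ)/dt = (-0.370841263−0.119924760)/0.018167 = -27.014148
  θ̈ = (θ̇'−θ̇)/dt = (2.334101274−1.768989050)/0.018167 = 31.106524
  sinθ=0.082593, cosθ=0.996583
  F = (M+m)·ẍ + m·l·cosθ·θ̈ − m·l·sinθ·θ̇² = -15.735363 + 1.247515 − 0.010401 = -14.498249
step 3→4:
  ẍ = (ẋ'−ẋ)/dt = (-0.532136083−-0.370841263)/0.018167 = -8.878451
  θ̈ = (θ̇'−θ̇)/dt = (2.536734494−2.334101274)/0.018167 = 11.153918
  sinθ=0.114572, cosθ=0.993415
  F = (M+m)·ẍ + m·l·cosθ·θ̈ − m·l·sinθ·θ̇² = -5.171573 + 0.445901 − 0.025119 = -4.750791
step 4→5:
  ẍ = (ẋ'−ẋ)/dt = (-0.420071180−-0.532136083)/0.018167 = 6.168597
  θ̈ = (θ̇'−θ̇)/dt = (2.443885235−2.536734494)/0.018167 = -5.110875
  sinθ=0.156581, cosθ=0.987665
  F = (M+m)·ẍ + m·l·cosθ·θ̈ − m·l·sinθ·θ̇² = 3.593121 + -0.203135 − 0.040548 = 3.349438
step 5→6:
  ẍ = (ẋ'−ẋ)/dt = (-0.642647125−-0.420071180)/0.018167 = -12.251662
  θ̈ = (θ̇'−θ̇)/dt = (2.728765583−2.443885235)/0.018167 = 15.681199
  sinθ=0.201915, cosθ=0.979403
  F = (M+m)·ẍ + m·l·cosθ·θ̈ − m·l·sinθ·θ̇² = -7.136422 + 0.618047 − 0.048530 = -6.566905
step 6→7:
  ẍ = (ẋ'−ẋ)/dt = (-0.873129626−-0.642647125)/0.018167 = -12.686877
  θ̈ = (θ̇'−θ̇)/dt = (3.028415434−2.728765583)/0.018167 = 16.494185
  sinθ=0.245186, cosθ=0.969476
  F = (M+m)·ẍ + m·l·cosθ·θ̈ − m·l·sinθ·θ̇² = -7.389928 + 0.643500 − 0.073470 = -6.819898
step 7→8:
  ẍ = (ẋ'−ẋ)/dt = (-1.312139333−-0.873129626)/0.018167 = -24.165229
  θ̈ = (θ̇'−θ̇)/dt = (3.557800436−3.028415434)/0.018167 = 29.139924
  sinθ=0.292925, cosθ=0.956135
  F = (M+m)·ẍ + m·l·cosθ·θ̈ − m·l·sinθ·θ̇² = -14.075907 + 1.121214 − 0.108111 = -13.062804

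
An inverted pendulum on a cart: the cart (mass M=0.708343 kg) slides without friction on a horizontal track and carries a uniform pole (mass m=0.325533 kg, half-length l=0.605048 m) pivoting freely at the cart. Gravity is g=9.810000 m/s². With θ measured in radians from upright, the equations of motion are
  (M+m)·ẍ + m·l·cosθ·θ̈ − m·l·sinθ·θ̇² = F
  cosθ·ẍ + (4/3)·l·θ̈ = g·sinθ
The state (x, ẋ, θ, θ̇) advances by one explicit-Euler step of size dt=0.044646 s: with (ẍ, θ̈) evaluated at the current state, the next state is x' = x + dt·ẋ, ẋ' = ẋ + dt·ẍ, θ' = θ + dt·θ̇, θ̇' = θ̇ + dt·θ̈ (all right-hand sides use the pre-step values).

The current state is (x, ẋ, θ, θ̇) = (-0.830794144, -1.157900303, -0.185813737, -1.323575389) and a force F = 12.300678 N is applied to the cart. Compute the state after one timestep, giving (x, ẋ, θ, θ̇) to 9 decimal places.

(-0.882489761, -0.448999075, -0.244906084, -2.287482048)

sinθ=-0.184746324, cosθ=0.982786241
temp = (F + m·l·θ̇²·sinθ)/(M+m) = (12.300678 + -0.063746746)/1.033876 = 11.835975740
θ̈ = (g·sinθ − cosθ·temp)/(l·(4/3 − m·cos²θ/(M+m))) = -21.589989233
ẍ = temp − m·l·θ̈·cosθ/(M+m) = 15.878269673
Euler: x'=-0.830794144+0.044646·-1.157900303=-0.882489761, ẋ'=-1.157900303+0.044646·15.878269673=-0.448999075
       θ'=-0.185813737+0.044646·-1.323575389=-0.244906084, θ̇'=-1.323575389+0.044646·-21.589989233=-2.287482048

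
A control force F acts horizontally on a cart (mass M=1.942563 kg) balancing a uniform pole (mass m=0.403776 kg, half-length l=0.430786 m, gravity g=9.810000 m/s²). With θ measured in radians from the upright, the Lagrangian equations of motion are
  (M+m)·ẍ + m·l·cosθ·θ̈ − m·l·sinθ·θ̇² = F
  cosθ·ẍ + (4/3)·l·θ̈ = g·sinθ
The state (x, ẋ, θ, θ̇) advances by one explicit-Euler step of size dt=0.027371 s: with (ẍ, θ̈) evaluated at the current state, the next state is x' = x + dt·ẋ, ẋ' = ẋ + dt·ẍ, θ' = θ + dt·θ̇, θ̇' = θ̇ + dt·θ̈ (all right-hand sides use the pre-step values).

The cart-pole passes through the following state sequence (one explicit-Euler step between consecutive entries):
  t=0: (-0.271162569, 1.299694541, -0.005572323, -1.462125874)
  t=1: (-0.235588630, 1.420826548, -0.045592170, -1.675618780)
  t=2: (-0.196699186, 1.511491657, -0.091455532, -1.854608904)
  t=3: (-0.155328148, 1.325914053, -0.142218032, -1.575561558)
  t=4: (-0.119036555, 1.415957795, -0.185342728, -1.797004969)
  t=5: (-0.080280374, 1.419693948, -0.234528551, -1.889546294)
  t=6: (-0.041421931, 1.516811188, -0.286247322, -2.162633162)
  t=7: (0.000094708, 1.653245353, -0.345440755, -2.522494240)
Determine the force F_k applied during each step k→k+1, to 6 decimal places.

F_0 = 9.029223 N
F_1 = 6.658103 N
F_2 = -14.087811 N
F_3 = 6.387018 N
F_4 = -0.154235 N
F_5 = 6.781612 N
F_6 = 9.731478 N

step 0→1:
  ẍ = (ẋ'−ẋ)/dt = (1.420826548−1.299694541)/0.027371 = 4.425560
  θ̈ = (θ̇'−θ̇)/dt = (-1.675618780−-1.462125874)/0.027371 = -7.799967
  sinθ=-0.005572, cosθ=0.999984
  F = (M+m)·ẍ + m·l·cosθ·θ̈ − m·l·sinθ·θ̇² = 10.383864 + -1.356713 − -0.002072 = 9.029223
step 1→2:
  ẍ = (ẋ'−ẋ)/dt = (1.511491657−1.420826548)/0.027371 = 3.312451
  θ̈ = (θ̇'−θ̇)/dt = (-1.854608904−-1.675618780)/0.027371 = -6.539408
  sinθ=-0.045576, cosθ=0.998961
  F = (M+m)·ẍ + m·l·cosθ·θ̈ − m·l·sinθ·θ̇² = 7.772134 + -1.136289 − -0.022258 = 6.658103
step 2→3:
  ẍ = (ẋ'−ẋ)/dt = (1.325914053−1.511491657)/0.027371 = -6.780081
  θ̈ = (θ̇'−θ̇)/dt = (-1.575561558−-1.854608904)/0.027371 = 10.195000
  sinθ=-0.091328, cosθ=0.995821
  F = (M+m)·ẍ + m·l·cosθ·θ̈ − m·l·sinθ·θ̇² = -15.908369 + 1.765918 − -0.054640 = -14.087811
step 3→4:
  ẍ = (ẋ'−ẋ)/dt = (1.415957795−1.325914053)/0.027371 = 3.289750
  θ̈ = (θ̇'−θ̇)/dt = (-1.797004969−-1.575561558)/0.027371 = -8.090439
  sinθ=-0.141739, cosθ=0.989904
  F = (M+m)·ẍ + m·l·cosθ·θ̈ − m·l·sinθ·θ̇² = 7.718868 + -1.393052 − -0.061202 = 6.387018
step 4→5:
  ẍ = (ẋ'−ẋ)/dt = (1.419693948−1.415957795)/0.027371 = 0.136500
  θ̈ = (θ̇'−θ̇)/dt = (-1.889546294−-1.797004969)/0.027371 = -3.380999
  sinθ=-0.184283, cosθ=0.982873
  F = (M+m)·ẍ + m·l·cosθ·θ̈ − m·l·sinθ·θ̇² = 0.320276 + -0.578022 − -0.103511 = -0.154235
step 5→6:
  ẍ = (ẋ'−ẋ)/dt = (1.516811188−1.419693948)/0.027371 = 3.548180
  θ̈ = (θ̇'−θ̇)/dt = (-2.162633162−-1.889546294)/0.027371 = -9.977234
  sinθ=-0.232384, cosθ=0.972624
  F = (M+m)·ẍ + m·l·cosθ·θ̈ − m·l·sinθ·θ̇² = 8.325234 + -1.687941 − -0.144319 = 6.781612
step 6→7:
  ẍ = (ẋ'−ẋ)/dt = (1.653245353−1.516811188)/0.027371 = 4.984625
  θ̈ = (θ̇'−θ̇)/dt = (-2.522494240−-2.162633162)/0.027371 = -13.147531
  sinθ=-0.282354, cosθ=0.959310
  F = (M+m)·ẍ + m·l·cosθ·θ̈ − m·l·sinθ·θ̇² = 11.695619 + -2.193842 − -0.229701 = 9.731478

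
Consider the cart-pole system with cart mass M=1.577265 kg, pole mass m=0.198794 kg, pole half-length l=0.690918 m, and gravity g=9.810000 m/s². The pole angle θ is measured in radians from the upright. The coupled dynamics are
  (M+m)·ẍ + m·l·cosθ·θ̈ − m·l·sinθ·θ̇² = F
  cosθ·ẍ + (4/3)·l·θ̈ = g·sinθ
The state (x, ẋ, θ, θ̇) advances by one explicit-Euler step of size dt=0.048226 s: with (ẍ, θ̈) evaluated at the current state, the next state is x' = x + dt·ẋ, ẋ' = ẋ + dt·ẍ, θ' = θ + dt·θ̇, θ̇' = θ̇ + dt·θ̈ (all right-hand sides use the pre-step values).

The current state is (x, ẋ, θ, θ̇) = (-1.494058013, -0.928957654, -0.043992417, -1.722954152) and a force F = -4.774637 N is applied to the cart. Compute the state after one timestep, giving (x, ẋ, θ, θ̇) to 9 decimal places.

sinθ=-0.043978228, cosθ=0.999032490
temp = (F + m·l·θ̇²·sinθ)/(M+m) = (-4.774637 + -0.017931431)/1.776059 = -2.698428617
θ̈ = (g·sinθ − cosθ·temp)/(l·(4/3 − m·cos²θ/(M+m))) = 2.682803546
ẍ = temp − m·l·θ̈·cosθ/(M+m) = -2.905700730
Euler: x'=-1.494058013+0.048226·-0.928957654=-1.538857925, ẋ'=-0.928957654+0.048226·-2.905700730=-1.069087977
       θ'=-0.043992417+0.048226·-1.722954152=-0.127083604, θ̇'=-1.722954152+0.048226·2.682803546=-1.593573268

(-1.538857925, -1.069087977, -0.127083604, -1.593573268)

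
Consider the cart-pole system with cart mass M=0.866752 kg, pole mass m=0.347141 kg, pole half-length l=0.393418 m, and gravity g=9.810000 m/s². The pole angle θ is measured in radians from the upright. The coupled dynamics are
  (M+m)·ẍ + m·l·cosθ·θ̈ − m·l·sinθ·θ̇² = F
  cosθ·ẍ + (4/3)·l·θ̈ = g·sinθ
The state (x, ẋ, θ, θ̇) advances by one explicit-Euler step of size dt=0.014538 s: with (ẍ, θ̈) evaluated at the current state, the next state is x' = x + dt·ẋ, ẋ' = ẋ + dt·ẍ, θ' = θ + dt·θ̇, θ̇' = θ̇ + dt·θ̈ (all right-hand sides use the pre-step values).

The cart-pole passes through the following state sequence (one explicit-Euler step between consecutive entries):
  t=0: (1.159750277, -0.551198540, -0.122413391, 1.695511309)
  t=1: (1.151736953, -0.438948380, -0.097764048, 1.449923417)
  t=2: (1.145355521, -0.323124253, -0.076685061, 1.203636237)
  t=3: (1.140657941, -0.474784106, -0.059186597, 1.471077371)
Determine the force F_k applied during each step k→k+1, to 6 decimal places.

F_0 = 7.130783 N
F_1 = 7.396500 N
F_2 = -10.143140 N

step 0→1:
  ẍ = (ẋ'−ẋ)/dt = (-0.438948380−-0.551198540)/0.014538 = 7.721156
  θ̈ = (θ̇'−θ̇)/dt = (1.449923417−1.695511309)/0.014538 = -16.892825
  sinθ=-0.122108, cosθ=0.992517
  F = (M+m)·ẍ + m·l·cosθ·θ̈ − m·l·sinθ·θ̇² = 9.372657 + -2.289815 − -0.047941 = 7.130783
step 1→2:
  ẍ = (ẋ'−ẋ)/dt = (-0.323124253−-0.438948380)/0.014538 = 7.966992
  θ̈ = (θ̇'−θ̇)/dt = (1.203636237−1.449923417)/0.014538 = -16.940926
  sinθ=-0.097608, cosθ=0.995225
  F = (M+m)·ẍ + m·l·cosθ·θ̈ − m·l·sinθ·θ̇² = 9.671076 + -2.302600 − -0.028024 = 7.396500
step 2→3:
  ẍ = (ẋ'−ẋ)/dt = (-0.474784106−-0.323124253)/0.014538 = -10.431961
  θ̈ = (θ̇'−θ̇)/dt = (1.471077371−1.203636237)/0.014538 = 18.396006
  sinθ=-0.076610, cosθ=0.997061
  F = (M+m)·ẍ + m·l·cosθ·θ̈ − m·l·sinθ·θ̇² = -12.663285 + 2.504987 − -0.015158 = -10.143140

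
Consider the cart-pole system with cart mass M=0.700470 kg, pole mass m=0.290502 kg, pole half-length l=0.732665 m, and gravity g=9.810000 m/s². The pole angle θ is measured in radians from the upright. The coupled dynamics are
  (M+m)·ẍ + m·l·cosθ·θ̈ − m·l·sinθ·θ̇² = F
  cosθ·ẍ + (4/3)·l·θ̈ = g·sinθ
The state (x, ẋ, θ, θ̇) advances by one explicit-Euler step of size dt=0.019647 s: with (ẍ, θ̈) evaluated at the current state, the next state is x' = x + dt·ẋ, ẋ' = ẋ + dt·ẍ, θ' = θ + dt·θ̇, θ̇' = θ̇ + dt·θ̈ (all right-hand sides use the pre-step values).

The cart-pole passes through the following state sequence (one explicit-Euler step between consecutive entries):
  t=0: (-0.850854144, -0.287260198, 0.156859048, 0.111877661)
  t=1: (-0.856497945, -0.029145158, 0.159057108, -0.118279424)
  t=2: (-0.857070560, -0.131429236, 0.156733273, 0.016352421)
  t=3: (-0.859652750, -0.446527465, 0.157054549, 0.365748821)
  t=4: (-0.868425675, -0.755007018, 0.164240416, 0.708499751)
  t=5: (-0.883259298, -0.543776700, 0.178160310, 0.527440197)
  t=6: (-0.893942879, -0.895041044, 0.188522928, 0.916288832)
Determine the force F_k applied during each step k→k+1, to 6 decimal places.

F_0 = 10.555873 N
F_1 = -3.719474 N
F_2 = -12.154501 N
F_3 = -11.896403 N
F_4 = 8.701679 N
F_5 = -13.582049 N

step 0→1:
  ẍ = (ẋ'−ẋ)/dt = (-0.029145158−-0.287260198)/0.019647 = 13.137631
  θ̈ = (θ̇'−θ̇)/dt = (-0.118279424−0.111877661)/0.019647 = -11.714617
  sinθ=0.156217, cosθ=0.987723
  F = (M+m)·ẍ + m·l·cosθ·θ̈ − m·l·sinθ·θ̇² = 13.019025 + -2.462735 − 0.000416 = 10.555873
step 1→2:
  ẍ = (ẋ'−ẋ)/dt = (-0.131429236−-0.029145158)/0.019647 = -5.206091
  θ̈ = (θ̇'−θ̇)/dt = (0.016352421−-0.118279424)/0.019647 = 6.852540
  sinθ=0.158387, cosθ=0.987377
  F = (M+m)·ẍ + m·l·cosθ·θ̈ − m·l·sinθ·θ̇² = -5.159091 + 1.440088 − 0.000472 = -3.719474
step 2→3:
  ẍ = (ẋ'−ẋ)/dt = (-0.446527465−-0.131429236)/0.019647 = -16.037982
  θ̈ = (θ̇'−θ̇)/dt = (0.365748821−0.016352421)/0.019647 = 17.783702
  sinθ=0.156092, cosθ=0.987742
  F = (M+m)·ẍ + m·l·cosθ·θ̈ − m·l·sinθ·θ̇² = -15.893191 + 3.738699 − 0.000009 = -12.154501
step 3→4:
  ẍ = (ẋ'−ẋ)/dt = (-0.755007018−-0.446527465)/0.019647 = -15.701102
  θ̈ = (θ̇'−θ̇)/dt = (0.708499751−0.365748821)/0.019647 = 17.445459
  sinθ=0.156410, cosθ=0.987692
  F = (M+m)·ẍ + m·l·cosθ·θ̈ − m·l·sinθ·θ̇² = -15.559353 + 3.667403 − 0.004453 = -11.896403
step 4→5:
  ẍ = (ẋ'−ẋ)/dt = (-0.543776700−-0.755007018)/0.019647 = 10.751276
  θ̈ = (θ̇'−θ̇)/dt = (0.527440197−0.708499751)/0.019647 = -9.215634
  sinθ=0.163503, cosθ=0.986543
  F = (M+m)·ẍ + m·l·cosθ·θ̈ − m·l·sinθ·θ̇² = 10.654213 + -1.935066 − 0.017469 = 8.701679
step 5→6:
  ẍ = (ẋ'−ẋ)/dt = (-0.895041044−-0.543776700)/0.019647 = -17.878778
  θ̈ = (θ̇'−θ̇)/dt = (0.916288832−0.527440197)/0.019647 = 19.791756
  sinθ=0.177219, cosθ=0.984171
  F = (M+m)·ẍ + m·l·cosθ·θ̈ − m·l·sinθ·θ̇² = -17.717368 + 4.145812 − 0.010493 = -13.582049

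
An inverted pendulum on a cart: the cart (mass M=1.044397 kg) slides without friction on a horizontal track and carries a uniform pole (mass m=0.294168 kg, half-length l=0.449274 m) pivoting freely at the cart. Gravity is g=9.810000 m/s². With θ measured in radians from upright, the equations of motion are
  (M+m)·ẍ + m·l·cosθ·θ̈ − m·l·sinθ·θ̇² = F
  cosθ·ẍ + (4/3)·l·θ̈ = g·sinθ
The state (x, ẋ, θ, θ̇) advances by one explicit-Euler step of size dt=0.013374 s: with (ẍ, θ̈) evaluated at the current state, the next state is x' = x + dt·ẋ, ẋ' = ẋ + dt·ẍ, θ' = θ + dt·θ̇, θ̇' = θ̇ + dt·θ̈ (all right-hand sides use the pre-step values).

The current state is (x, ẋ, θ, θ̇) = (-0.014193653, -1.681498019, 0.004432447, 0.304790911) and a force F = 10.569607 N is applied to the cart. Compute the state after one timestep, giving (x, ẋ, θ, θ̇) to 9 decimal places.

(-0.036682008, -1.555167508, 0.008508721, 0.094872678)

sinθ=0.004432432, cosθ=0.999990177
temp = (F + m·l·θ̇²·sinθ)/(M+m) = (10.569607 + 0.000054419)/1.338565 = 7.896263102
θ̈ = (g·sinθ − cosθ·temp)/(l·(4/3 − m·cos²θ/(M+m))) = -15.695994728
ẍ = temp − m·l·θ̈·cosθ/(M+m) = 9.445978067
Euler: x'=-0.014193653+0.013374·-1.681498019=-0.036682008, ẋ'=-1.681498019+0.013374·9.445978067=-1.555167508
       θ'=0.004432447+0.013374·0.304790911=0.008508721, θ̇'=0.304790911+0.013374·-15.695994728=0.094872678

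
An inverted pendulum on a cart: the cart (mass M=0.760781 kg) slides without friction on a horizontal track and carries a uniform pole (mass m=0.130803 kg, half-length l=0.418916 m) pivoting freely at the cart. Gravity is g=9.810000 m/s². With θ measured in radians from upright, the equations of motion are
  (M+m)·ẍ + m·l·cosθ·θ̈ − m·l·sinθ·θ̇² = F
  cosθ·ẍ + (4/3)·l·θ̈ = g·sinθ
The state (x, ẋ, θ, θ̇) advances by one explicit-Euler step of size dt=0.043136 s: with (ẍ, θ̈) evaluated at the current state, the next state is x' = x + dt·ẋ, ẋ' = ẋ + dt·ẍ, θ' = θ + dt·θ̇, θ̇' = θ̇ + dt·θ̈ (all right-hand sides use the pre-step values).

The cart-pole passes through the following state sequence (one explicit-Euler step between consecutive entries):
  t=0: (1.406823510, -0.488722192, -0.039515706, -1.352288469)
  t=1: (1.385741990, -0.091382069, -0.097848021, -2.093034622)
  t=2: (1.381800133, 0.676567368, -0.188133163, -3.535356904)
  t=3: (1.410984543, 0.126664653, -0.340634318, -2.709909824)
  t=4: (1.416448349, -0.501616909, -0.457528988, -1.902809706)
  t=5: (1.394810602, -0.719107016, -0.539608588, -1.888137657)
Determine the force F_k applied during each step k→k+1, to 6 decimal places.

step 0→1:
  ẍ = (ẋ'−ẋ)/dt = (-0.091382069−-0.488722192)/0.043136 = 9.211334
  θ̈ = (θ̇'−θ̇)/dt = (-2.093034622−-1.352288469)/0.043136 = -17.172342
  sinθ=-0.039505, cosθ=0.999219
  F = (M+m)·ẍ + m·l·cosθ·θ̈ − m·l·sinθ·θ̇² = 8.212678 + -0.940232 − -0.003959 = 7.276405
step 1→2:
  ẍ = (ẋ'−ẋ)/dt = (0.676567368−-0.091382069)/0.043136 = 17.802982
  θ̈ = (θ̇'−θ̇)/dt = (-3.535356904−-2.093034622)/0.043136 = -33.436626
  sinθ=-0.097692, cosθ=0.995217
  F = (M+m)·ẍ + m·l·cosθ·θ̈ − m·l·sinθ·θ̇² = 15.872854 + -1.823412 − -0.023451 = 14.072893
step 2→3:
  ẍ = (ẋ'−ẋ)/dt = (0.126664653−0.676567368)/0.043136 = -12.748116
  θ̈ = (θ̇'−θ̇)/dt = (-2.709909824−-3.535356904)/0.043136 = 19.135921
  sinθ=-0.187025, cosθ=0.982355
  F = (M+m)·ẍ + m·l·cosθ·θ̈ − m·l·sinθ·θ̇² = -11.366016 + 1.030060 − -0.128089 = -10.207867
step 3→4:
  ẍ = (ẋ'−ẋ)/dt = (-0.501616909−0.126664653)/0.043136 = -14.565133
  θ̈ = (θ̇'−θ̇)/dt = (-1.902809706−-2.709909824)/0.043136 = 18.710593
  sinθ=-0.334085, cosθ=0.942543
  F = (M+m)·ẍ + m·l·cosθ·θ̈ − m·l·sinθ·θ̇² = -12.986039 + 0.966348 − -0.134435 = -11.885257
step 4→5:
  ẍ = (ẋ'−ẋ)/dt = (-0.719107016−-0.501616909)/0.043136 = -5.041963
  θ̈ = (θ̇'−θ̇)/dt = (-1.888137657−-1.902809706)/0.043136 = 0.340135
  sinθ=-0.441733, cosθ=0.897147
  F = (M+m)·ẍ + m·l·cosθ·θ̈ − m·l·sinθ·θ̇² = -4.495333 + 0.016721 − -0.087638 = -4.390974

F_0 = 7.276405 N
F_1 = 14.072893 N
F_2 = -10.207867 N
F_3 = -11.885257 N
F_4 = -4.390974 N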